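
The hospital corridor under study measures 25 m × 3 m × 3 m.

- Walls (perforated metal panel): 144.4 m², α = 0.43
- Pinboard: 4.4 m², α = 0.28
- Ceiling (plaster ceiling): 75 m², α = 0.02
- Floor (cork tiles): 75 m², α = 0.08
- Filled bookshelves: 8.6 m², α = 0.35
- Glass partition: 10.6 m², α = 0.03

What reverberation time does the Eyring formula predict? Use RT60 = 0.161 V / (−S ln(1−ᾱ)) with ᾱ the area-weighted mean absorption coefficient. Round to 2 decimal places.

0.43 seconds

Total surface area S = 144.4 + 4.4 + 75 + 75 + 8.6 + 10.6 = 318.0 m².
Σ(Sᵢαᵢ) = 144.4×0.43 + 4.4×0.28 + 75×0.02 + 75×0.08 + 8.6×0.35 + 10.6×0.03 = 74.152.
Mean coefficient ᾱ = A/S = 0.2332.
−S·ln(1−ᾱ) = −318.0 × ln(1 − 0.2332) = 84.438.
V = 25 × 3 × 3 = 225 m³.
T = 0.161·V/[−S·ln(1−ᾱ)] = 0.161·225/84.438 = 0.43 s.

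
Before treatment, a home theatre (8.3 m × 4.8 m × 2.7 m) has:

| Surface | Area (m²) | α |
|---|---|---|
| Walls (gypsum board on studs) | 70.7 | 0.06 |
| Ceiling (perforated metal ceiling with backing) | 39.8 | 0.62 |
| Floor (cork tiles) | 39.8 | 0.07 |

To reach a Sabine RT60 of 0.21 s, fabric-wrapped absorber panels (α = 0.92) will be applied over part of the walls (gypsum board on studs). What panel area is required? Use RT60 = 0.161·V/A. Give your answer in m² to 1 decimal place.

Total absorption A₁ = 70.7×0.06 + 39.8×0.62 + 39.8×0.07
  = 4.242 + 24.676 + 2.786 = 31.704 m² sabins.
Required A₂ = 0.161·107.568/0.21 = 82.469 sabins.
Absorption to add: 82.469 − 31.704 = 50.765 sabins.
Each m² of panel replacing the walls (gypsum board on studs) adds (0.92 − 0.06) = 0.86 sabins.
Panel area = 50.765 / 0.86 = 59.0 m².

59.0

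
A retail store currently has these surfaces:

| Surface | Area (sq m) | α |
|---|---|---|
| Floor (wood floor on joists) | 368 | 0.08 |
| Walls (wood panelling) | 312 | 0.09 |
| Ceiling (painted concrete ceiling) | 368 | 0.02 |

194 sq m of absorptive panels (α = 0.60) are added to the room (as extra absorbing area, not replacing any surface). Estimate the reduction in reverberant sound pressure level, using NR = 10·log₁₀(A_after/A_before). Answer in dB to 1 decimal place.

Equivalent absorption area: A_before = 368·0.08 + 312·0.09 + 368·0.02 = 64.880 sq m.
Added absorption = 194 × 0.60 = 116.400 sabins.
A_after = 64.880 + 116.400 = 181.280 sabins.
Reduction = 10 log₁₀(A_after/A_before) = 10 log₁₀(2.7941) = 4.5 dB.

4.5 dB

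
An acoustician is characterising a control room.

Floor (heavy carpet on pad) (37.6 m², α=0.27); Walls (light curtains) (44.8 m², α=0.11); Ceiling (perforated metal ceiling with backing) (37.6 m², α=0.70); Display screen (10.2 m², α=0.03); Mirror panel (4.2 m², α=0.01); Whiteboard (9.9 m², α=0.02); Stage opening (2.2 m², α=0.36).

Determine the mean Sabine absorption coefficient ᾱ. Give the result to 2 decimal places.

Total surface area S = 146.5 m².
A = 37.6×0.27 + 44.8×0.11 + 37.6×0.70 + 10.2×0.03 + 4.2×0.01 + 9.9×0.02 + 2.2×0.36 = 42.738 sabins.
ᾱ = 42.738 / 146.5 = 0.29.

0.29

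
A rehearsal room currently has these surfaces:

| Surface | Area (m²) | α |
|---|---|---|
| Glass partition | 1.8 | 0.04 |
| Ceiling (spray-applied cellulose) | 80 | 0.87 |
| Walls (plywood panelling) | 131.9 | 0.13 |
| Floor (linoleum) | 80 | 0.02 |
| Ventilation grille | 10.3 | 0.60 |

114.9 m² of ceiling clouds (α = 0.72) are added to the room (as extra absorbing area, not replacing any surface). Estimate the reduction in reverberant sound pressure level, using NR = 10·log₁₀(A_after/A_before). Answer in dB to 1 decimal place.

2.7 dB

Equivalent absorption area: A_before = 1.8·0.04 + 80·0.87 + 131.9·0.13 + 80·0.02 + 10.3·0.60 = 94.599 m².
Treatment contributes 114.9·0.72 = 82.728 sabins.
New total A_after = 177.327 sabins.
NR = 10·log₁₀(177.327/94.599) = 2.7 dB.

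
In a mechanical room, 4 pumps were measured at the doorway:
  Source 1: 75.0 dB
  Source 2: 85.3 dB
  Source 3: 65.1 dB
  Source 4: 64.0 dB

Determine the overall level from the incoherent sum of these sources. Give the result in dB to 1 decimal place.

Sum in the linear (power) domain: Σ 10^(Lᵢ/10) = 10^(75.0/10) + 10^(85.3/10) + 10^(65.1/10) + 10^(64.0/10) = 3.762e+08.
Back to dB: 10·log₁₀ Σ = 85.8 dB.

85.8 dB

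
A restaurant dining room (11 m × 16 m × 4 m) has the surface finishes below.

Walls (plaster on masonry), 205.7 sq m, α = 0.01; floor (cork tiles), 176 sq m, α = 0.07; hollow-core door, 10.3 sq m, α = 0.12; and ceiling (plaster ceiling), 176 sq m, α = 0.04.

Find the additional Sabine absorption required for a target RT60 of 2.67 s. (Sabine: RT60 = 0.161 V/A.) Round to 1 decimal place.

Equivalent absorption area: A₁ = 205.7*0.01 + 176*0.07 + 10.3*0.12 + 176*0.04 = 22.653 sq m.
V = 704 m³. Required absorption A₂ = 0.161 × 704 / 2.67 = 42.451 sabins.
Shortfall: 42.451 − 22.653 = 19.8 sabins.

19.8 sabins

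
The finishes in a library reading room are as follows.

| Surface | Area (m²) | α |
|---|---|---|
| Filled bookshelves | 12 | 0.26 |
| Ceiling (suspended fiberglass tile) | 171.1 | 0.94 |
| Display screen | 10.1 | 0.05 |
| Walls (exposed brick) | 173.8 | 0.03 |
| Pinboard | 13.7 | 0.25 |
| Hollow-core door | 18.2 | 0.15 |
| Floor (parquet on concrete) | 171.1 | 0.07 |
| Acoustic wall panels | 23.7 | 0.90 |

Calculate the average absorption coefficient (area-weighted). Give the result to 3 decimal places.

Total surface area S = 593.7 m².
Weighted sum Σ Sα = 209.135.
ᾱ = 209.135 / 593.7 = 0.352.

0.352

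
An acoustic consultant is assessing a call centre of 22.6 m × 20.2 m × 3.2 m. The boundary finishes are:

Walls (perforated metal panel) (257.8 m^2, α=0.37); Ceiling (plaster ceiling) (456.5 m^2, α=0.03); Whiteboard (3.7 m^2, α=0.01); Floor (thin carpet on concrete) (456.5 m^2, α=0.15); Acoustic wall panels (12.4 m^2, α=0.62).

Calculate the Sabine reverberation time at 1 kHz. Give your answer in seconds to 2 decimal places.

Summing Sᵢαᵢ: 95.386 + 13.695 + 0.037 + 68.475 + 7.688 → A = 185.281 sabins.
Volume V = 22.6 × 20.2 × 3.2 = 1460.864 m³.
Sabine: RT60 = 0.161 × 1460.864 / 185.281 = 1.27 s.

1.27 s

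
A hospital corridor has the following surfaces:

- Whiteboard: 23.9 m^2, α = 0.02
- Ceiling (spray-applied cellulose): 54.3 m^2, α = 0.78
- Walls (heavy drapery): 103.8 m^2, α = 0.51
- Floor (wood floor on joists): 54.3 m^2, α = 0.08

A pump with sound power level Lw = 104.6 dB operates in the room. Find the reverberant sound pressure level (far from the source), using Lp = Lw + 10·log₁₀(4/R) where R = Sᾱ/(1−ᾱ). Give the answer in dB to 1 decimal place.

A = 100.114 sabins; S = 236.3 m^2.
ᾱ = 0.4237, so room constant R = A/(1−ᾱ) = 173.719 m^2.
Lp = 104.6 + 10·log₁₀(4/173.719) = 104.6 + (-16.38) = 88.2 dB.

88.2 dB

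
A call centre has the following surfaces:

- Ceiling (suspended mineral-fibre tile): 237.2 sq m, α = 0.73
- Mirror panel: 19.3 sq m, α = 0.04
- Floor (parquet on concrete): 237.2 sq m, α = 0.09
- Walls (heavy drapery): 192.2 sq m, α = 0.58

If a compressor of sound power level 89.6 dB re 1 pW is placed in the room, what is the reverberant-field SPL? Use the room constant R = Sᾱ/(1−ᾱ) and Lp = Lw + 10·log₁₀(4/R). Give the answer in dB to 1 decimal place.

A = 306.752 sabins; S = 685.9 sq m.
ᾱ = 306.752/685.9 = 0.4472; R = Sᾱ/(1−ᾱ) = 306.752/(1−0.4472) = 554.906 sq m.
Lp = 89.6 + 10·log₁₀(4/554.906) = 89.6 + (-21.42) = 68.2 dB.

68.2 dB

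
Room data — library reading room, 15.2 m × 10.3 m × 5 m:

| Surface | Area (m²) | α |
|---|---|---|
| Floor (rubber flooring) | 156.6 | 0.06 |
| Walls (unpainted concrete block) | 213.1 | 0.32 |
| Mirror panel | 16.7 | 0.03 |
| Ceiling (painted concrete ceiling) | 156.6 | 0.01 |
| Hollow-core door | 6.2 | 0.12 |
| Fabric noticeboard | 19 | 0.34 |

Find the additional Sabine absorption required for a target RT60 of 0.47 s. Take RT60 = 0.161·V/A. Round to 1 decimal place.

Equivalent absorption area: A₁ = 156.6·0.06 + 213.1·0.32 + 16.7·0.03 + 156.6·0.01 + 6.2·0.12 + 19·0.34 = 86.859 m².
V = 782.8 m³. Required absorption A₂ = 0.161 × 782.8 / 0.47 = 268.151 sabins.
Shortfall: 268.151 − 86.859 = 181.3 sabins.

181.3 sabins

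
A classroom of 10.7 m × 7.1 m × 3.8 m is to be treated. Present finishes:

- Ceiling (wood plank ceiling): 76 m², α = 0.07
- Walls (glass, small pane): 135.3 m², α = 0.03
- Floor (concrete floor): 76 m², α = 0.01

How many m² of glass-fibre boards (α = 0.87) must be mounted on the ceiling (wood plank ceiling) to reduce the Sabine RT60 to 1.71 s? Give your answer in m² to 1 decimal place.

Summing Sᵢαᵢ: 5.320 + 4.059 + 0.760 → A₁ = 10.139 sabins.
V = 288.686 m³. Target absorption A₂ = 0.161 × 288.686 / 1.71 = 27.180 sabins.
Absorption to add: 27.180 − 10.139 = 17.041 sabins.
Net gain per m²: Δα = 0.87 − 0.07 = 0.80.
Area = ΔA/Δα = 17.041/0.80 = 21.3 m².

21.3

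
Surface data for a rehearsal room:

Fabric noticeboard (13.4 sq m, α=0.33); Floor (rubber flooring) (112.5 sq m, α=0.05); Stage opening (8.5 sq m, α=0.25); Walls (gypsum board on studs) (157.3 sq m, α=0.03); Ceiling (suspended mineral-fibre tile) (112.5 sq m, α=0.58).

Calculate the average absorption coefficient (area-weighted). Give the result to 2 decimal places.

0.20

S = Σ Sᵢ = 13.4 + 112.5 + 8.5 + 157.3 + 112.5 = 404.2 sq m.
Weighted sum Σ Sα = 82.141.
ᾱ = A/S = 0.20.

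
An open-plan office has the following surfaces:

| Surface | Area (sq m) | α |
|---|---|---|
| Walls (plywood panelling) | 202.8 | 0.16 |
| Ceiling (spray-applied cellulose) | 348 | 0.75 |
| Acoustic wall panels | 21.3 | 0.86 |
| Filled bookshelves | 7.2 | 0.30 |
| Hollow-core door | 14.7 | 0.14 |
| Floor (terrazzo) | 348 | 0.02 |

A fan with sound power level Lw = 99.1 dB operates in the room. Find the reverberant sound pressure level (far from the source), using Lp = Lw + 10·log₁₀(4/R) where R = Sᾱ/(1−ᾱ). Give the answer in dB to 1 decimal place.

Σ(Sᵢαᵢ) = 202.8·0.16 + 348·0.75 + 21.3·0.86 + 7.2·0.30 + 14.7·0.14 + 348·0.02 = 322.944; total area S = 942.0 sq m.
ᾱ = 0.3428, so room constant R = A/(1−ᾱ) = 491.394 sq m.
Lp = Lw + 10 log₁₀(4/R) = 99.1 -20.89 = 78.2 dB.

78.2 dB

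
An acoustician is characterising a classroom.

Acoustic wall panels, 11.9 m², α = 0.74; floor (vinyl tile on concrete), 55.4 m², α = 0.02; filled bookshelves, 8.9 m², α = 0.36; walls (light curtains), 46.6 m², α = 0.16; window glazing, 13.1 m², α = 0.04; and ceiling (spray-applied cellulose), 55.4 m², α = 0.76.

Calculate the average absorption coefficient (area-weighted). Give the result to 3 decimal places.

Total surface area S = 191.3 m².
A = 11.9×0.74 + 55.4×0.02 + 8.9×0.36 + 46.6×0.16 + 13.1×0.04 + 55.4×0.76 = 63.202 sabins.
ᾱ = 63.202 / 191.3 = 0.330.

0.330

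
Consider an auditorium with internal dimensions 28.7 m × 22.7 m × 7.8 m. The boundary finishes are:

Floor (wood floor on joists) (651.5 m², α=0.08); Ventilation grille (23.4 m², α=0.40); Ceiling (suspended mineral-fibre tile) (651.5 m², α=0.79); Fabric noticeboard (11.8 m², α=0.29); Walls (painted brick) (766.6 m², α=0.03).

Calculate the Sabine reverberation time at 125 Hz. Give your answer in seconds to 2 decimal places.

1.36 seconds

Equivalent absorption area: A = 651.5*0.08 + 23.4*0.40 + 651.5*0.79 + 11.8*0.29 + 766.6*0.03 = 602.585 m².
Room volume: 5081.622 m³.
Sabine: RT60 = 0.161 × 5081.622 / 602.585 = 1.36 s.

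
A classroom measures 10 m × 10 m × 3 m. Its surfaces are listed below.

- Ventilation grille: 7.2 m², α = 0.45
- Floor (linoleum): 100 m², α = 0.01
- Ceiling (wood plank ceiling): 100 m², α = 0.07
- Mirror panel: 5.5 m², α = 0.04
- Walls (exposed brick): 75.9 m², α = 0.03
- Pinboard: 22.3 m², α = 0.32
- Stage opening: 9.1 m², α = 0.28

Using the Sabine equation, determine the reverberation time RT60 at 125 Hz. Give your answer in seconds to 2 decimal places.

A = Σ Sᵢαᵢ = 7.2*0.45 + 100*0.01 + 100*0.07 + 5.5*0.04 + 75.9*0.03 + 22.3*0.32 + 9.1*0.28 = 23.421 sabins.
Volume V = 10 × 10 × 3 = 300 m³.
T = 0.161 V/A = 0.161·300/23.421 = 2.06 s.

2.06 sec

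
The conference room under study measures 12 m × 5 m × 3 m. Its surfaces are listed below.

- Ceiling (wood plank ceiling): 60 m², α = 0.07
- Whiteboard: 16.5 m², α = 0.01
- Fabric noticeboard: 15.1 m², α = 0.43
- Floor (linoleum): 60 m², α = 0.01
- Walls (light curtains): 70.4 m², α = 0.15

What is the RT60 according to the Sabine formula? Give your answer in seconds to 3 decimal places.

1.316 s

Equivalent absorption area: A = 60*0.07 + 16.5*0.01 + 15.1*0.43 + 60*0.01 + 70.4*0.15 = 22.018 m².
V = 12·5·3 = 180 m³.
Sabine: RT60 = 0.161 × 180 / 22.018 = 1.316 s.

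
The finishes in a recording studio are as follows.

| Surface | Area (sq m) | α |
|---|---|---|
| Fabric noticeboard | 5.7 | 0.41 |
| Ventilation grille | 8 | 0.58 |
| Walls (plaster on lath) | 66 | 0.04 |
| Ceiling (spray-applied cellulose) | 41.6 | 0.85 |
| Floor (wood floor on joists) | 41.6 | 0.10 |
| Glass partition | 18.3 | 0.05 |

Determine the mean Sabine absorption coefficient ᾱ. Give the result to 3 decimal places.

0.276

Total surface area S = 181.2 sq m.
Σ(Sᵢαᵢ) = 5.7*0.41 + 8*0.58 + 66*0.04 + 41.6*0.85 + 41.6*0.10 + 18.3*0.05 = 50.052.
ᾱ = A/S = 0.276.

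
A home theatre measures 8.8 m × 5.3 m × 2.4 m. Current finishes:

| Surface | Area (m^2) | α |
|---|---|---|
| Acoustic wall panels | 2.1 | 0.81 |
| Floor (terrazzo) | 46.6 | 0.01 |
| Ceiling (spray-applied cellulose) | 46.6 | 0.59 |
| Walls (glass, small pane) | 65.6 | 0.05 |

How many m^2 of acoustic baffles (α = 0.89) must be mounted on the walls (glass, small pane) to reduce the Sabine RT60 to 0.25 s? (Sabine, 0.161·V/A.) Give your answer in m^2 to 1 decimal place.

46.6

A₁ = Σ Sᵢαᵢ = 2.1·0.81 + 46.6·0.01 + 46.6·0.59 + 65.6·0.05 = 32.941 sabins.
V = 111.936 m³. Target absorption A₂ = 0.161 × 111.936 / 0.25 = 72.087 sabins.
Absorption to add: 72.087 − 32.941 = 39.146 sabins.
Net gain per m^2: Δα = 0.89 − 0.05 = 0.84.
Area = ΔA/Δα = 39.146/0.84 = 46.6 m^2.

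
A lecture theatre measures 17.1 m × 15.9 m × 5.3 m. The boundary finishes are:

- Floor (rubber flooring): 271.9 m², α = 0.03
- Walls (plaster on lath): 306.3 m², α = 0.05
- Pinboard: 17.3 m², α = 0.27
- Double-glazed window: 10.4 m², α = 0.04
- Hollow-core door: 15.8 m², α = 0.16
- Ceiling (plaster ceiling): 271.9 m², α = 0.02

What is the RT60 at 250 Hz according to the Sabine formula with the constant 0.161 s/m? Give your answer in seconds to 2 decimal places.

Summing Sᵢαᵢ: 8.157 + 15.315 + 4.671 + 0.416 + 2.528 + 5.438 → A = 36.525 sabins.
V = 17.1·15.9·5.3 = 1441.017 m³.
RT60 = 0.161 · V / A = 0.161 × 1441.017 / 36.525 = 6.35 s.

6.35 s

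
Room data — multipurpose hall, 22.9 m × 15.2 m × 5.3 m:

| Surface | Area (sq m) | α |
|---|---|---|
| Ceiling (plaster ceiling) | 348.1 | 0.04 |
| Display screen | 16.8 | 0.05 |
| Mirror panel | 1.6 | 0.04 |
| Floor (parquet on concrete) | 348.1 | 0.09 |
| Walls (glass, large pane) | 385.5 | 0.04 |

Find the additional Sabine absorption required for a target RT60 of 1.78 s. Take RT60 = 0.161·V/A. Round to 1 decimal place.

Summing Sᵢαᵢ: 13.924 + 0.840 + 0.064 + 31.329 + 15.420 → A₁ = 61.577 sabins.
For T = 1.78 s, need A₂ = 0.161·V/T = 0.161·1844.824/1.78 = 166.863 sabins.
Shortfall: 166.863 − 61.577 = 105.3 sabins.

105.3 sabins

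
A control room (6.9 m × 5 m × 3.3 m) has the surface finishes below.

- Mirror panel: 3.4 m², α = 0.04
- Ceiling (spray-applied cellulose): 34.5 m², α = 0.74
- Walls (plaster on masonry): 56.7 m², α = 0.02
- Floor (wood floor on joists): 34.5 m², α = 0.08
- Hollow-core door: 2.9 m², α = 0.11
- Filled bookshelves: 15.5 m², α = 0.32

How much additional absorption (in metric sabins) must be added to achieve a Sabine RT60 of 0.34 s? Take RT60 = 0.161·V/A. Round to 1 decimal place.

A₁ = Σ Sᵢαᵢ = 3.4*0.04 + 34.5*0.74 + 56.7*0.02 + 34.5*0.08 + 2.9*0.11 + 15.5*0.32 = 34.839 sabins.
Target A₂ = 0.161·113.85/0.34 = 53.911 sabins (V = 113.85 m³).
Additional absorption ΔA = 53.911 − 34.839 = 19.1 sabins.

19.1 sabins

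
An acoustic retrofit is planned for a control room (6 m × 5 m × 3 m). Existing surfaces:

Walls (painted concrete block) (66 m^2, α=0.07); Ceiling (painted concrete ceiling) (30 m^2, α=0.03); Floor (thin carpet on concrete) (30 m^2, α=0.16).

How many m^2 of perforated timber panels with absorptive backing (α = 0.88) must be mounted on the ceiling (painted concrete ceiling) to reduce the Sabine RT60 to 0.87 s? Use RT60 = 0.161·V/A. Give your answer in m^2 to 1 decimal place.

Summing Sᵢαᵢ: 4.620 + 0.900 + 4.800 → A₁ = 10.320 sabins.
V = 90 m³. Target absorption A₂ = 0.161 × 90 / 0.87 = 16.655 sabins.
ΔA needed = 16.655 − 10.320 = 6.335 sabins.
Net gain per m^2: Δα = 0.88 − 0.03 = 0.85.
Area = ΔA/Δα = 6.335/0.85 = 7.5 m^2.

7.5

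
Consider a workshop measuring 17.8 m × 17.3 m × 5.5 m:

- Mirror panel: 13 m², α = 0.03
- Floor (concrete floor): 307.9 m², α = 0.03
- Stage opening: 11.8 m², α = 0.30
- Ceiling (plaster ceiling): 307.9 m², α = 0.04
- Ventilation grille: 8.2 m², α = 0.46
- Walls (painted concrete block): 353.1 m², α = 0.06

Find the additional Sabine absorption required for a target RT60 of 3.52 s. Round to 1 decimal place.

27.0 sabins

Equivalent absorption area: A₁ = 13·0.03 + 307.9·0.03 + 11.8·0.30 + 307.9·0.04 + 8.2·0.46 + 353.1·0.06 = 50.441 m².
Target A₂ = 0.161·1693.67/3.52 = 77.466 sabins (V = 1693.67 m³).
ΔA = A₂ − A₁ = 77.466 − 50.441 = 27.0 sabins.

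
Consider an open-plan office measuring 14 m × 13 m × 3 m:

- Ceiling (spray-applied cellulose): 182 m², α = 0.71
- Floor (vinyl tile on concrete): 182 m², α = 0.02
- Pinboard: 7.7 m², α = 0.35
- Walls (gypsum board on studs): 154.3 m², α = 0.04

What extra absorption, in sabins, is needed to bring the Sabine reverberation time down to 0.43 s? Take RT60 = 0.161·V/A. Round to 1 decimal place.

62.7 sabins

Total absorption A₁ = 182×0.71 + 182×0.02 + 7.7×0.35 + 154.3×0.04
  = 129.220 + 3.640 + 2.695 + 6.172 = 141.727 m² sabins.
For T = 0.43 s, need A₂ = 0.161·V/T = 0.161·546/0.43 = 204.433 sabins.
Shortfall: 204.433 − 141.727 = 62.7 sabins.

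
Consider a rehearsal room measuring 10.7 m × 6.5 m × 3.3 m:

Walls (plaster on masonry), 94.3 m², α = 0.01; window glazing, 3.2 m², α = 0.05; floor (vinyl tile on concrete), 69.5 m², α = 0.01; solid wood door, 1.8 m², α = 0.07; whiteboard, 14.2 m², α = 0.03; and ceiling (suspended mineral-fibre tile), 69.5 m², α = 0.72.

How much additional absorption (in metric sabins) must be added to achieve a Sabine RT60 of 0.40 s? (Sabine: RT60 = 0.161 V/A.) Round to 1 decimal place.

40.0 sabins

Equivalent absorption area: A₁ = 94.3·0.01 + 3.2·0.05 + 69.5·0.01 + 1.8·0.07 + 14.2·0.03 + 69.5·0.72 = 52.390 m².
For T = 0.40 s, need A₂ = 0.161·V/T = 0.161·229.515/0.40 = 92.380 sabins.
ΔA = A₂ − A₁ = 92.380 − 52.390 = 40.0 sabins.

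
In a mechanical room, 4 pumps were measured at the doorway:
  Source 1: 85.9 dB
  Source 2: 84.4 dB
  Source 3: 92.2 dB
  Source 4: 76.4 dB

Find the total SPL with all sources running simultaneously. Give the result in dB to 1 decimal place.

93.7 dB

Sum in the linear (power) domain: Σ 10^(Lᵢ/10) = 10^(85.9/10) + 10^(84.4/10) + 10^(92.2/10) + 10^(76.4/10) = 2.368e+09.
L_total = 10·log₁₀(2.368e+09) = 93.7 dB.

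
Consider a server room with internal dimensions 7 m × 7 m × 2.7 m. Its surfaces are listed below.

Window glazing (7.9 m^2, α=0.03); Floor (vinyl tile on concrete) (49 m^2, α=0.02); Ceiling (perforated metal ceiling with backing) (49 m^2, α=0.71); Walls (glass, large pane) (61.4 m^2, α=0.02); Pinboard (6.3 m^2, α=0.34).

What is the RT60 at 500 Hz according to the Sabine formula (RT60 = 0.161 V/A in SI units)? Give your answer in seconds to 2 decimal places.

0.54 seconds

Summing Sᵢαᵢ: 0.237 + 0.980 + 34.790 + 1.228 + 2.142 → A = 39.377 sabins.
Volume V = 7 × 7 × 2.7 = 132.3 m³.
Sabine: RT60 = 0.161 × 132.3 / 39.377 = 0.54 s.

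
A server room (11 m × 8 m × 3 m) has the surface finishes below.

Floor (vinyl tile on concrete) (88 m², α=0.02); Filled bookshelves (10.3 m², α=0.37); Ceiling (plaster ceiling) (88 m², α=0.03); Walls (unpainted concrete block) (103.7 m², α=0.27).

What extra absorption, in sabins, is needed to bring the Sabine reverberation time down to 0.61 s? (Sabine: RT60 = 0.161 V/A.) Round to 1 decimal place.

Equivalent absorption area: A₁ = 88*0.02 + 10.3*0.37 + 88*0.03 + 103.7*0.27 = 36.210 m².
V = 264 m³. Required absorption A₂ = 0.161 × 264 / 0.61 = 69.679 sabins.
Additional absorption ΔA = 69.679 − 36.210 = 33.5 sabins.

33.5 sabins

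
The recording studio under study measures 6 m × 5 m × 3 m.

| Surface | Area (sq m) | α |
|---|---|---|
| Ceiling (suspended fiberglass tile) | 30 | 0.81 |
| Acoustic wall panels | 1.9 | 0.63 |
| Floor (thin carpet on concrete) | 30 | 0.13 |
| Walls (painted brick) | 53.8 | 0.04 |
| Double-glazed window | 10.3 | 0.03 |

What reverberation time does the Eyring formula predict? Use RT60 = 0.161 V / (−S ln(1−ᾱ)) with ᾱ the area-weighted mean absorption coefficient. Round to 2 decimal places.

Total surface area S = 30 + 1.9 + 30 + 53.8 + 10.3 = 126.0 sq m.
Absorption A = 30×0.81 + 1.9×0.63 + 30×0.13 + 53.8×0.04 + 10.3×0.03 = 31.858 sabins.
ᾱ = 31.858 / 126.0 = 0.2528.
−S·ln(1−ᾱ) = −126.0 × ln(1 − 0.2528) = 36.719.
V = 6 × 5 × 3 = 90 m³.
RT60 = 0.161 × 90 / 36.719 = 0.39 s.

0.39 seconds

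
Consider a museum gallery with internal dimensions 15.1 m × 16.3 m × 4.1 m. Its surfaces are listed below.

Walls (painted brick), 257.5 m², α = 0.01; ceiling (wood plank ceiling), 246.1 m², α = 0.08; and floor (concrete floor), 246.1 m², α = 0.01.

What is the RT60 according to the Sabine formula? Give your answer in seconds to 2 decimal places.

Summing Sᵢαᵢ: 2.575 + 19.688 + 2.461 → A = 24.724 sabins.
V = 15.1·16.3·4.1 = 1009.133 m³.
RT60 = 0.161 · V / A = 0.161 × 1009.133 / 24.724 = 6.57 s.

6.57 sec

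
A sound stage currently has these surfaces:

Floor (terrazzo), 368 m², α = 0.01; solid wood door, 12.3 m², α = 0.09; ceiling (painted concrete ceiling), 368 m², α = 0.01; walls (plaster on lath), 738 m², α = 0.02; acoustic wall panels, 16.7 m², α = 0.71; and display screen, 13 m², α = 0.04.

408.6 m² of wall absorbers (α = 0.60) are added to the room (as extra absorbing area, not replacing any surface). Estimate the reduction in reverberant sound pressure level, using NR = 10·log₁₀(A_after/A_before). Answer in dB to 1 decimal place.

9.0 dB

Summing Sᵢαᵢ: 3.680 + 1.107 + 3.680 + 14.760 + 11.857 + 0.520 → A_before = 35.604 sabins.
Added absorption = 408.6 × 0.60 = 245.160 sabins.
New total A_after = 280.764 sabins.
Reduction = 10 log₁₀(A_after/A_before) = 10 log₁₀(7.8857) = 9.0 dB.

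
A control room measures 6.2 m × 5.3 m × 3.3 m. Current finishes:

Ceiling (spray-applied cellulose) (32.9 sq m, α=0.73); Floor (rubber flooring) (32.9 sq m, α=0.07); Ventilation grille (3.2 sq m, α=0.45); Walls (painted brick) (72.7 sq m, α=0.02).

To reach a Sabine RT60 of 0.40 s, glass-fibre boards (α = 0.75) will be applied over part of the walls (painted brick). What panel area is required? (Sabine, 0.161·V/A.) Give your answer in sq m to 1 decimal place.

19.8

Summing Sᵢαᵢ: 24.017 + 2.303 + 1.440 + 1.454 → A₁ = 29.214 sabins.
V = 108.438 m³. Target absorption A₂ = 0.161 × 108.438 / 0.40 = 43.646 sabins.
ΔA needed = 43.646 − 29.214 = 14.432 sabins.
Net gain per sq m: Δα = 0.75 − 0.02 = 0.73.
Panel area = 14.432 / 0.73 = 19.8 sq m.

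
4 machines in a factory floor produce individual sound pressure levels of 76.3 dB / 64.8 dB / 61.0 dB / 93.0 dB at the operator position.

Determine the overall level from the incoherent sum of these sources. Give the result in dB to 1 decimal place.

Converting to relative power and adding: 10^(76.3/10) + 10^(64.8/10) + 10^(61.0/10) + 10^(93.0/10) = 2.042e+09.
L_total = 10·log₁₀(2.042e+09) = 93.1 dB.

93.1 dB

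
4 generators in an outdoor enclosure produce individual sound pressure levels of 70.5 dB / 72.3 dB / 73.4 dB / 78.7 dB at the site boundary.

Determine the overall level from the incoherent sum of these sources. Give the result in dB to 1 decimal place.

Sum in the linear (power) domain: Σ 10^(Lᵢ/10) = 10^(70.5/10) + 10^(72.3/10) + 10^(73.4/10) + 10^(78.7/10) = 1.242e+08.
Back to dB: 10·log₁₀ Σ = 80.9 dB.

80.9 dB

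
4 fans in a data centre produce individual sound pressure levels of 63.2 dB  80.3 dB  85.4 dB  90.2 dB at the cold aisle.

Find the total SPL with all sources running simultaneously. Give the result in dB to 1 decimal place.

Converting to relative power and adding: 10^(63.2/10) + 10^(80.3/10) + 10^(85.4/10) + 10^(90.2/10) = 1.503e+09.
Combined level = 10 log₁₀(1.503e+09) = 91.8 dB.

91.8 dB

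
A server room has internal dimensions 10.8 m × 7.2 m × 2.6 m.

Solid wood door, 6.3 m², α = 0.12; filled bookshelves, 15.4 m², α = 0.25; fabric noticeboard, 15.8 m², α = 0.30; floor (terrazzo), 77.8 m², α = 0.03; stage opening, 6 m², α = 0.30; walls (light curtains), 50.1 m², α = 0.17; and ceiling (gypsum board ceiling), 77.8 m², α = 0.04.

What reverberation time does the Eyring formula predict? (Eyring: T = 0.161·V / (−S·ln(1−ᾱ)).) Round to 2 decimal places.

S = Σ Sᵢ = 249.2 m².
Σ(Sᵢαᵢ) = 6.3×0.12 + 15.4×0.25 + 15.8×0.30 + 77.8×0.03 + 6×0.30 + 50.1×0.17 + 77.8×0.04 = 25.109.
Mean coefficient ᾱ = A/S = 0.1008.
Eyring denominator: −S ln(1−ᾱ) = 26.477.
V = 10.8 × 7.2 × 2.6 = 202.176 m³.
T = 0.161·V/[−S·ln(1−ᾱ)] = 0.161·202.176/26.477 = 1.23 s.

1.23 s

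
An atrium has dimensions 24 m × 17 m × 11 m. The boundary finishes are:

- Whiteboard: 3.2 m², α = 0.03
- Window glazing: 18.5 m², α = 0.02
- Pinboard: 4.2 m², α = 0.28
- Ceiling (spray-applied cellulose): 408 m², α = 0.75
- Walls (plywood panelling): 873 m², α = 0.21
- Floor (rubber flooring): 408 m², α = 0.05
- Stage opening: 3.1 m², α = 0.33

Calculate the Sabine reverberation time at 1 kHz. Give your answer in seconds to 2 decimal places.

A = Σ Sᵢαᵢ = 3.2·0.03 + 18.5·0.02 + 4.2·0.28 + 408·0.75 + 873·0.21 + 408·0.05 + 3.1·0.33 = 512.395 sabins.
Volume V = 24 × 17 × 11 = 4488 m³.
RT60 = 0.161 · V / A = 0.161 × 4488 / 512.395 = 1.41 s.

1.41 sec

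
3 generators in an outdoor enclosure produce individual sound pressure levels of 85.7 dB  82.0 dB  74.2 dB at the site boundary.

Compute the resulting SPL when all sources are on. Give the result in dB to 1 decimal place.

Σ 10^(Lᵢ/10) = 5.563e+08.
Back to dB: 10·log₁₀ Σ = 87.5 dB.

87.5 dB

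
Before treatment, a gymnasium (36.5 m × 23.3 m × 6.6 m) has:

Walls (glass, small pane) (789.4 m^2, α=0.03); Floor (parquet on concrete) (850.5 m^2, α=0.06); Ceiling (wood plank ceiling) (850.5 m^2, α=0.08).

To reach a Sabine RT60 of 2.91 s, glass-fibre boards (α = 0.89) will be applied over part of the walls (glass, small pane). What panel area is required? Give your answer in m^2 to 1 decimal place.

Total absorption A₁ = 789.4*0.03 + 850.5*0.06 + 850.5*0.08
  = 23.682 + 51.030 + 68.040 = 142.752 m^2 sabins.
V = 5612.97 m³. Target absorption A₂ = 0.161 × 5612.97 / 2.91 = 310.546 sabins.
ΔA needed = 310.546 − 142.752 = 167.794 sabins.
Each m^2 of panel replacing the walls (glass, small pane) adds (0.89 − 0.03) = 0.86 sabins.
Panel area = 167.794 / 0.86 = 195.1 m^2.

195.1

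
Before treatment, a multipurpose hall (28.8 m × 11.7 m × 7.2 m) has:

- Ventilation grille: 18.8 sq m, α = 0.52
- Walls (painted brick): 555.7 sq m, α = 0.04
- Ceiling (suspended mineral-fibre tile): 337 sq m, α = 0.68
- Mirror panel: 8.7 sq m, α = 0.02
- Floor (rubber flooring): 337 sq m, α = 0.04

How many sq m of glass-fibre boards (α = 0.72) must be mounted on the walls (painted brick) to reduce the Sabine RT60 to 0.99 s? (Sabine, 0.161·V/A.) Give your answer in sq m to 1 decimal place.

Equivalent absorption area: A₁ = 18.8*0.52 + 555.7*0.04 + 337*0.68 + 8.7*0.02 + 337*0.04 = 274.818 sq m.
Required A₂ = 0.161·2426.112/0.99 = 394.550 sabins.
Absorption to add: 394.550 − 274.818 = 119.732 sabins.
Each sq m of panel replacing the walls (painted brick) adds (0.72 − 0.04) = 0.68 sabins.
Area = ΔA/Δα = 119.732/0.68 = 176.1 sq m.

176.1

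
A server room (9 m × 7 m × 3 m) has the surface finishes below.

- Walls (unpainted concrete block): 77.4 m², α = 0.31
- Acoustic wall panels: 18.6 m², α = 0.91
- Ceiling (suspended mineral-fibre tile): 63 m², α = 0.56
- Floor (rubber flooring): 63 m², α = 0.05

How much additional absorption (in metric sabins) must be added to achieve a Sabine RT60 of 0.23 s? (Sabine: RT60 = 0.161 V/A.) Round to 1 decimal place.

A₁ = Σ Sᵢαᵢ = 77.4×0.31 + 18.6×0.91 + 63×0.56 + 63×0.05 = 79.350 sabins.
V = 189 m³. Required absorption A₂ = 0.161 × 189 / 0.23 = 132.300 sabins.
ΔA = A₂ − A₁ = 132.300 − 79.350 = 53.0 sabins.

53.0 sabins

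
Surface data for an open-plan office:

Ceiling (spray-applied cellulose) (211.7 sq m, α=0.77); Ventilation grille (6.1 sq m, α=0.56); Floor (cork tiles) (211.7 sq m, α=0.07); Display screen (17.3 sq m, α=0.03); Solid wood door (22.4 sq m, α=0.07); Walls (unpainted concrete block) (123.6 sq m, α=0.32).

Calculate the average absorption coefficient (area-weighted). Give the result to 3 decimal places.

0.376

Total surface area S = 592.8 sq m.
Weighted sum Σ Sα = 222.883.
ᾱ = 222.883 / 592.8 = 0.376.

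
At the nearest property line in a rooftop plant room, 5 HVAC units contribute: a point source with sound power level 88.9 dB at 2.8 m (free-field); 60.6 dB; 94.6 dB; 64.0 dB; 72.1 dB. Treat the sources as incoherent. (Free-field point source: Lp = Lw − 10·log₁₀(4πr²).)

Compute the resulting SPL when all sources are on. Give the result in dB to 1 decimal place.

Source at 2.8 m: Lp = 88.9 − 10·log₁₀(4π·2.8²) = 88.9 − 10·log₁₀(98.520) = 69.0 dB.
Converting to relative power and adding: 10^(69.0/10) + 10^(60.6/10) + 10^(94.6/10) + 10^(64.0/10) + 10^(72.1/10) = 2.912e+09.
Back to dB: 10·log₁₀ Σ = 94.6 dB.

94.6 dB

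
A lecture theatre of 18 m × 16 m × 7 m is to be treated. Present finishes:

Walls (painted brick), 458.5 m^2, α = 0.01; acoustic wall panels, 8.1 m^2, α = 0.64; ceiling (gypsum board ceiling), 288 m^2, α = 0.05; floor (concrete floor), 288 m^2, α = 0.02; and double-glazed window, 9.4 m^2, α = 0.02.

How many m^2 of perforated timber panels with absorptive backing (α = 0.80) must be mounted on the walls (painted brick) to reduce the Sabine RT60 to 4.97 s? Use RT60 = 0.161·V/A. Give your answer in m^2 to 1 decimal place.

44.5

Equivalent absorption area: A₁ = 458.5·0.01 + 8.1·0.64 + 288·0.05 + 288·0.02 + 9.4·0.02 = 30.117 m^2.
Required A₂ = 0.161·2016/4.97 = 65.307 sabins.
Absorption to add: 65.307 − 30.117 = 35.190 sabins.
Each m^2 of panel replacing the walls (painted brick) adds (0.80 − 0.01) = 0.79 sabins.
Area = ΔA/Δα = 35.190/0.79 = 44.5 m^2.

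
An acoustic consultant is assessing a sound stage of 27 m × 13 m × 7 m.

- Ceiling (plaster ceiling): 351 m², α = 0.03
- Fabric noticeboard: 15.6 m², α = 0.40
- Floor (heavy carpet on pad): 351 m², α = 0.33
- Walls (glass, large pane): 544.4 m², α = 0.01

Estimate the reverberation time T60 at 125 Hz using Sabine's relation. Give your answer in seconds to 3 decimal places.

2.866 sec

A = Σ Sᵢαᵢ = 351×0.03 + 15.6×0.40 + 351×0.33 + 544.4×0.01 = 138.044 sabins.
Volume V = 27 × 13 × 7 = 2457 m³.
Sabine: RT60 = 0.161 × 2457 / 138.044 = 2.866 s.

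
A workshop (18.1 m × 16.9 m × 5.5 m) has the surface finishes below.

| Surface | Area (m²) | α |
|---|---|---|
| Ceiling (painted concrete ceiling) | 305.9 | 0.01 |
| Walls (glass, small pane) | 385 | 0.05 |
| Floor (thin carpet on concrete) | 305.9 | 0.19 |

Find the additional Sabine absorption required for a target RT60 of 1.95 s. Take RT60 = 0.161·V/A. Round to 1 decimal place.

Summing Sᵢαᵢ: 3.059 + 19.250 + 58.121 → A₁ = 80.430 sabins.
Target A₂ = 0.161·1682.395/1.95 = 138.905 sabins (V = 1682.395 m³).
ΔA = A₂ − A₁ = 138.905 − 80.430 = 58.5 sabins.

58.5 sabins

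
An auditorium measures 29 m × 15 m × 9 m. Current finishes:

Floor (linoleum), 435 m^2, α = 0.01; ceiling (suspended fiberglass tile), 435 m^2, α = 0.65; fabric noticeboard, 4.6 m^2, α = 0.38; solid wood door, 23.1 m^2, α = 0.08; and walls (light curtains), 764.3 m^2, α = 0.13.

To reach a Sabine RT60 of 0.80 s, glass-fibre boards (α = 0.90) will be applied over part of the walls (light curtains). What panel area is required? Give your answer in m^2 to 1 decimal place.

Summing Sᵢαᵢ: 4.350 + 282.750 + 1.748 + 1.848 + 99.359 → A₁ = 390.055 sabins.
Required A₂ = 0.161·3915/0.80 = 787.894 sabins.
ΔA needed = 787.894 − 390.055 = 397.839 sabins.
Each m^2 of panel replacing the walls (light curtains) adds (0.90 − 0.13) = 0.77 sabins.
Area = ΔA/Δα = 397.839/0.77 = 516.7 m^2.

516.7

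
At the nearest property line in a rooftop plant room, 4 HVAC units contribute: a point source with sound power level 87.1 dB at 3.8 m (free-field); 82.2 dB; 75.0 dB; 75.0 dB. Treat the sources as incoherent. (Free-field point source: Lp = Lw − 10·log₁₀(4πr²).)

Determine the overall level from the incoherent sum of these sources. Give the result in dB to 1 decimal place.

83.7 dB

Source at 3.8 m: Lp = 87.1 − 10·log₁₀(4π·3.8²) = 87.1 − 10·log₁₀(181.458) = 64.5 dB.
Sum in the linear (power) domain: Σ 10^(Lᵢ/10) = 10^(64.5/10) + 10^(82.2/10) + 10^(75.0/10) + 10^(75.0/10) = 2.32e+08.
Combined level = 10 log₁₀(2.32e+08) = 83.7 dB.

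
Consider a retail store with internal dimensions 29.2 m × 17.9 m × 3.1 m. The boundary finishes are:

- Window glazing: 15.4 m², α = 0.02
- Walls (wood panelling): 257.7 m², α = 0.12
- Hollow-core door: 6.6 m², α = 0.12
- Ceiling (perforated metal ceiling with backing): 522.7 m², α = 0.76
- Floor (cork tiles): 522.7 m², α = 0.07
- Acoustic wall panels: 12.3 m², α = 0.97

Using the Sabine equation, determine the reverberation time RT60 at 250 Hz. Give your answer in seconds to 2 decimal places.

0.55 s

Summing Sᵢαᵢ: 0.308 + 30.924 + 0.792 + 397.252 + 36.589 + 11.931 → A = 477.796 sabins.
V = 29.2·17.9·3.1 = 1620.308 m³.
RT60 = 0.161 · V / A = 0.161 × 1620.308 / 477.796 = 0.55 s.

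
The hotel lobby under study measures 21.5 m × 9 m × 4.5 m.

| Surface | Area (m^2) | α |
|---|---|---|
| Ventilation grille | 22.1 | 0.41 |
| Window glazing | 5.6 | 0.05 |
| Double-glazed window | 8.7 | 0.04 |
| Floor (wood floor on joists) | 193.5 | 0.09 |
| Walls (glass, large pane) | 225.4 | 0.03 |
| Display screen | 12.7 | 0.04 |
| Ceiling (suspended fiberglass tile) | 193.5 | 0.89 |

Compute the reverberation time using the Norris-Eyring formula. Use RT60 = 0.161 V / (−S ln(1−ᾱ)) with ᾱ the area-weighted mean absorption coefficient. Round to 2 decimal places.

0.57 s

Total surface area S = 22.1 + 5.6 + 8.7 + 193.5 + 225.4 + 12.7 + 193.5 = 661.5 m^2.
Σ(Sᵢαᵢ) = 22.1·0.41 + 5.6·0.05 + 8.7·0.04 + 193.5·0.09 + 225.4·0.03 + 12.7·0.04 + 193.5·0.89 = 206.589.
Mean coefficient ᾱ = A/S = 0.3123.
−S·ln(1−ᾱ) = −661.5 × ln(1 − 0.3123) = 247.667.
V = 21.5 × 9 × 4.5 = 870.75 m³.
T = 0.161·V/[−S·ln(1−ᾱ)] = 0.161·870.75/247.667 = 0.57 s.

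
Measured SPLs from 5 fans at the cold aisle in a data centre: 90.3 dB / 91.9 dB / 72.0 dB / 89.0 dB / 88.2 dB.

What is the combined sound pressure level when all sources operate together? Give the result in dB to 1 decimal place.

96.1 dB

Σ 10^(Lᵢ/10) = 4.091e+09.
Combined level = 10 log₁₀(4.091e+09) = 96.1 dB.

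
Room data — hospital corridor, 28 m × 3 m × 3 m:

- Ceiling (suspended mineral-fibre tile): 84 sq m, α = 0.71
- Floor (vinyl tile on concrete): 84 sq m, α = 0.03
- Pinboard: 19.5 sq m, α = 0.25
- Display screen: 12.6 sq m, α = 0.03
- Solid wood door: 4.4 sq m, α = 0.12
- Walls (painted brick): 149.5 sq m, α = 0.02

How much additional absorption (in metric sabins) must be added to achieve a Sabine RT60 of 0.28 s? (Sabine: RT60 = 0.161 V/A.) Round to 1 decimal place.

A₁ = Σ Sᵢαᵢ = 84*0.71 + 84*0.03 + 19.5*0.25 + 12.6*0.03 + 4.4*0.12 + 149.5*0.02 = 70.931 sabins.
Target A₂ = 0.161·252/0.28 = 144.900 sabins (V = 252 m³).
ΔA = A₂ − A₁ = 144.900 − 70.931 = 74.0 sabins.

74.0 sabins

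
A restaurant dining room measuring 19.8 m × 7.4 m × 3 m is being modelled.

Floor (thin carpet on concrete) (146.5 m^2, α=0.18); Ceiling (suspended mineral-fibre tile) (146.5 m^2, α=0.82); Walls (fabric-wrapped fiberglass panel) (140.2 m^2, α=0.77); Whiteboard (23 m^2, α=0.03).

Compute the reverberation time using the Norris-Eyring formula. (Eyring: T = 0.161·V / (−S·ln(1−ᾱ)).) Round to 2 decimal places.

0.19 s

Total surface area S = 146.5 + 146.5 + 140.2 + 23 = 456.2 m^2.
Σ(Sᵢαᵢ) = 146.5×0.18 + 146.5×0.82 + 140.2×0.77 + 23×0.03 = 255.144.
Mean coefficient ᾱ = A/S = 0.5593.
Eyring denominator: −S ln(1−ᾱ) = 373.806.
V = 19.8 × 7.4 × 3 = 439.56 m³.
RT60 = 0.161 × 439.56 / 373.806 = 0.19 s.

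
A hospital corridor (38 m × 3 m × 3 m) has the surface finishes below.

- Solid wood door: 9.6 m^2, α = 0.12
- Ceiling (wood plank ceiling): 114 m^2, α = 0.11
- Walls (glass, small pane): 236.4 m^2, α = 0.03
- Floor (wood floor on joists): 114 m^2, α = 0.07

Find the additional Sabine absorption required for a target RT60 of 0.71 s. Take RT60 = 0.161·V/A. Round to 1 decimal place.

A₁ = Σ Sᵢαᵢ = 9.6×0.12 + 114×0.11 + 236.4×0.03 + 114×0.07 = 28.764 sabins.
Target A₂ = 0.161·342/0.71 = 77.552 sabins (V = 342 m³).
ΔA = A₂ − A₁ = 77.552 − 28.764 = 48.8 sabins.

48.8 sabins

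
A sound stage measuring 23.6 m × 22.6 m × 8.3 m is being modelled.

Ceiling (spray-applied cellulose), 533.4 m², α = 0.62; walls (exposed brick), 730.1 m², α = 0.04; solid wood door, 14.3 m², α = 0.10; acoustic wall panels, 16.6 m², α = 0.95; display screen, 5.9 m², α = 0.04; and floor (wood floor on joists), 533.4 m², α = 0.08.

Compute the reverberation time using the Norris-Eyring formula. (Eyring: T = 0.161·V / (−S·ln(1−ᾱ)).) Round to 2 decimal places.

1.49 sec

Total surface area S = 533.4 + 730.1 + 14.3 + 16.6 + 5.9 + 533.4 = 1833.7 m².
Σ(Sᵢαᵢ) = 533.4·0.62 + 730.1·0.04 + 14.3·0.10 + 16.6·0.95 + 5.9·0.04 + 533.4·0.08 = 420.020.
ᾱ = 420.020 / 1833.7 = 0.2291.
Eyring denominator: −S ln(1−ᾱ) = 477.123.
V = 23.6 × 22.6 × 8.3 = 4426.888 m³.
T = 0.161·V/[−S·ln(1−ᾱ)] = 0.161·4426.888/477.123 = 1.49 s.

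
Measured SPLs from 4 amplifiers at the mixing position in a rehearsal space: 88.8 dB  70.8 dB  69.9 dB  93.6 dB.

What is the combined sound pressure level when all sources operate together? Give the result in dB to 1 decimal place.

Converting to relative power and adding: 10^(88.8/10) + 10^(70.8/10) + 10^(69.9/10) + 10^(93.6/10) = 3.071e+09.
Combined level = 10 log₁₀(3.071e+09) = 94.9 dB.

94.9 dB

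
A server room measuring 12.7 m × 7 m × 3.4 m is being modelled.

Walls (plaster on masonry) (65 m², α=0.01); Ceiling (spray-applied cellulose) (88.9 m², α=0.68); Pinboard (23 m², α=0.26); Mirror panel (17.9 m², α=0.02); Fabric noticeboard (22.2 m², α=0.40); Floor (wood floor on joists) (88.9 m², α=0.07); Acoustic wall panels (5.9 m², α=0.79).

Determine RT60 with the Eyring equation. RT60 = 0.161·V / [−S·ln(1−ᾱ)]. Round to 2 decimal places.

Total surface area S = 65 + 88.9 + 23 + 17.9 + 22.2 + 88.9 + 5.9 = 311.8 m².
Σ(Sᵢαᵢ) = 65·0.01 + 88.9·0.68 + 23·0.26 + 17.9·0.02 + 22.2·0.40 + 88.9·0.07 + 5.9·0.79 = 87.204.
Mean coefficient ᾱ = A/S = 0.2797.
Eyring denominator: −S ln(1−ᾱ) = 102.298.
V = 12.7 × 7 × 3.4 = 302.26 m³.
T = 0.161·V/[−S·ln(1−ᾱ)] = 0.161·302.26/102.298 = 0.48 s.

0.48 sec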